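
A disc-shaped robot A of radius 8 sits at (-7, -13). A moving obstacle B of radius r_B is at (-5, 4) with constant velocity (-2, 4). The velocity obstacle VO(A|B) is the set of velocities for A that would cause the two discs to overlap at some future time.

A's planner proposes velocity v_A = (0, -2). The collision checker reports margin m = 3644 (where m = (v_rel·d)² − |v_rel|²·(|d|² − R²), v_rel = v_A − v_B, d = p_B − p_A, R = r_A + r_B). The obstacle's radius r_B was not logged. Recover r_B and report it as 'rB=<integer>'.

m = 3644
d = (2, 17);  v_rel = (2, -6),  |v_rel|² = 40
v_rel×d = (2)·(17) − (-6)·(2) = 46
since m = R²·40 − 46²:  R² = (2116 + 3644) / 40 = 144
R = √144 = 12  ⇒  r_B = 12 − 8 = 4

rB=4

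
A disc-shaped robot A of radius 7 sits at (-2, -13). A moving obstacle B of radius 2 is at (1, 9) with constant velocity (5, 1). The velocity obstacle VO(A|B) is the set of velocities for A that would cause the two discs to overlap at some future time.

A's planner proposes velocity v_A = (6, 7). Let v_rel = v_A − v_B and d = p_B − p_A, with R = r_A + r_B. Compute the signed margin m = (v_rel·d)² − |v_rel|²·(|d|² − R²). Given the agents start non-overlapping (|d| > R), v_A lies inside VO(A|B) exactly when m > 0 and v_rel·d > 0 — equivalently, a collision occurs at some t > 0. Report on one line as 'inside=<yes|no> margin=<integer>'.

d = (3, 22),  |d|² = 493;  R = 7+2 = 9,  c = 493−9² = 412
v_rel = (1, 6),  |v_rel|² = 37;  v_rel·d = (1)·(3) + (6)·(22) = 135
37·t² − 270·t + 412 = 0  ⇒  m = 135² − 37·412 = 2981
m = 2981 > 0,  v_rel·d = 135 > 0  ⇒  inside

inside=yes margin=2981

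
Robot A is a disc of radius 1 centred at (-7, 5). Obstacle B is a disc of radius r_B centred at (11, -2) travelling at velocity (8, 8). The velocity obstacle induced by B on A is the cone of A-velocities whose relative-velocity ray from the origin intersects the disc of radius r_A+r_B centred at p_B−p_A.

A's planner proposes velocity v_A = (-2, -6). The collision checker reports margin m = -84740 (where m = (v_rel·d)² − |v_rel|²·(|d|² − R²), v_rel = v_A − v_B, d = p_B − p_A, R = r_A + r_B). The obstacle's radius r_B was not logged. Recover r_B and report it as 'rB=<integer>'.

m = -84740
d = (18, -7);  v_rel = (-10, -14),  |v_rel|² = 296
v_rel×d = (-10)·(-7) − (-14)·(18) = 322
since m = R²·296 − 322²:  R² = (103684 + -84740) / 296 = 64
R = √64 = 8  ⇒  r_B = 8 − 1 = 7

rB=7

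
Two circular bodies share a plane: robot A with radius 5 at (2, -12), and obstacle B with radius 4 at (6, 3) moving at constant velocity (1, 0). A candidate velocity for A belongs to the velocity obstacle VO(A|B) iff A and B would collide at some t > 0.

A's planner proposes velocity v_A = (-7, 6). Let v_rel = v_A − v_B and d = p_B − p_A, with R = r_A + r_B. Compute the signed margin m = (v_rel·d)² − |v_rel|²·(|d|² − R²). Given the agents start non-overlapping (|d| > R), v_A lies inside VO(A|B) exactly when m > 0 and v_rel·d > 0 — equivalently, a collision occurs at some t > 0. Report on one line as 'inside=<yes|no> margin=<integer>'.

d = (4, 15),  |d|² = 241;  R = 5+4 = 9,  c = 241−9² = 160
v_rel = (-8, 6),  |v_rel|² = 100;  v_rel·d = (-8)·(4) + (6)·(15) = 58
100·t² − 116·t + 160 = 0  ⇒  m = 58² − 100·160 = -12636
m = -12636 < 0,  v_rel·d = 58 > 0  ⇒  outside

inside=no margin=-12636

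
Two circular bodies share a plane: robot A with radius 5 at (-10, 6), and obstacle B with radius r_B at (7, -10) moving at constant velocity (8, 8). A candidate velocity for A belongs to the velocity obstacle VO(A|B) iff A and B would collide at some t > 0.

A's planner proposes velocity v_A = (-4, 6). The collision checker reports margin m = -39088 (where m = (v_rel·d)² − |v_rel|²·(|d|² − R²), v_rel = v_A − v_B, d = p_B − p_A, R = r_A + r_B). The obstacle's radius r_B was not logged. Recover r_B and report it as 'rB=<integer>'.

m = -39088
d = (17, -16);  v_rel = (-12, -2),  |v_rel|² = 148
v_rel×d = (-12)·(-16) − (-2)·(17) = 226
since m = R²·148 − 226²:  R² = (51076 + -39088) / 148 = 81
R = √81 = 9  ⇒  r_B = 9 − 5 = 4

rB=4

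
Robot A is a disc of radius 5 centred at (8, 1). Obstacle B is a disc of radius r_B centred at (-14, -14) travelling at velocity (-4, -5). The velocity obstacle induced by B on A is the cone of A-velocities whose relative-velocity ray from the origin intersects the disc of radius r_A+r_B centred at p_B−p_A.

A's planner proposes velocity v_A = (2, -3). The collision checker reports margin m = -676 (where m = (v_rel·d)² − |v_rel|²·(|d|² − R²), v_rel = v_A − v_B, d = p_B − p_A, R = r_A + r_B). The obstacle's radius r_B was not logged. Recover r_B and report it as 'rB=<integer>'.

m = -676
d = (-22, -15);  v_rel = (6, 2),  |v_rel|² = 40
v_rel×d = (6)·(-15) − (2)·(-22) = -46
since m = R²·40 − (-46)²:  R² = (2116 + -676) / 40 = 36
R = √36 = 6  ⇒  r_B = 6 − 5 = 1

rB=1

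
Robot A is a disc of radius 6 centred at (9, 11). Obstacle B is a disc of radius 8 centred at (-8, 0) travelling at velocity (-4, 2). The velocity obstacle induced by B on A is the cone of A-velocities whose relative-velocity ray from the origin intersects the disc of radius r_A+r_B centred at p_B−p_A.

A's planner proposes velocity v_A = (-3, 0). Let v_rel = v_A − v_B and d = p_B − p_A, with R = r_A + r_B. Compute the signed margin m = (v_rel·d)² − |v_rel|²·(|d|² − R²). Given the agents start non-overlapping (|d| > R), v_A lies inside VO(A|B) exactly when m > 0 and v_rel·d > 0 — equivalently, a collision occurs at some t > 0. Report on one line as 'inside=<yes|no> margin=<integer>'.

d = (-17, -11),  |d|² = 410;  R = 6+8 = 14,  c = 410−14² = 214
v_rel = (1, -2),  |v_rel|² = 5;  v_rel·d = (1)·(-17) + (-2)·(-11) = 5
5·t² − 10·t + 214 = 0  ⇒  m = 5² − 5·214 = -1045
m = -1045 < 0,  v_rel·d = 5 > 0  ⇒  outside

inside=no margin=-1045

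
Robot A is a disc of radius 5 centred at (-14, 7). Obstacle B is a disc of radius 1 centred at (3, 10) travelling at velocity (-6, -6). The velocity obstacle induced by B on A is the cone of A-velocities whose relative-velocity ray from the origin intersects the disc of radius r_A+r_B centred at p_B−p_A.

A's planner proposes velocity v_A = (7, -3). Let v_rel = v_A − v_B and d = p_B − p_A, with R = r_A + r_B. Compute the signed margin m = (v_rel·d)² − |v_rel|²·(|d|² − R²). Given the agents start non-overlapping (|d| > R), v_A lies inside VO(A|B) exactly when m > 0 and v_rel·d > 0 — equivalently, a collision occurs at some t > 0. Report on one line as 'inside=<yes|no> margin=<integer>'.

d = (17, 3),  |d|² = 298;  R = 5+1 = 6,  c = 298−6² = 262
v_rel = (13, 3),  |v_rel|² = 178;  v_rel·d = (13)·(17) + (3)·(3) = 230
178·t² − 460·t + 262 = 0  ⇒  m = 230² − 178·262 = 6264
m = 6264 > 0,  v_rel·d = 230 > 0  ⇒  inside

inside=yes margin=6264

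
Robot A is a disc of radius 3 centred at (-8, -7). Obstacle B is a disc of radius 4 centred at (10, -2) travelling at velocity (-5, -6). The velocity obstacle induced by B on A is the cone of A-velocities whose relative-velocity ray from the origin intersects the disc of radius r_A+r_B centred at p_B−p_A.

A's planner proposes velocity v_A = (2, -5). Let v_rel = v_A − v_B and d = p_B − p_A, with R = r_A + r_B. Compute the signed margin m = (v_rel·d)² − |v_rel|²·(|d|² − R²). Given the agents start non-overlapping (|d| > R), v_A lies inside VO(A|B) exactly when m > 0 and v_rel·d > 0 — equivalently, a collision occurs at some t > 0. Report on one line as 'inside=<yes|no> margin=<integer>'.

d = (18, 5),  |d|² = 349;  R = 3+4 = 7,  c = 349−7² = 300
v_rel = (7, 1),  |v_rel|² = 50;  v_rel·d = (7)·(18) + (1)·(5) = 131
50·t² − 262·t + 300 = 0  ⇒  m = 131² − 50·300 = 2161
m = 2161 > 0,  v_rel·d = 131 > 0  ⇒  inside

inside=yes margin=2161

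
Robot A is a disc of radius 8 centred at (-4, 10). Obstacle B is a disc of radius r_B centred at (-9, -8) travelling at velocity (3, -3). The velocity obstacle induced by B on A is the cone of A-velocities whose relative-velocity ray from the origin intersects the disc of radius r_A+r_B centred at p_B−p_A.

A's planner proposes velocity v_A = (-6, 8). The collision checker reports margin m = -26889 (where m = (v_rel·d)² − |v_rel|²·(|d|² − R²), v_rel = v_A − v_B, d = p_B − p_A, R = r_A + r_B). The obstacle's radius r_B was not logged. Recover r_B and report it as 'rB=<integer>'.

m = -26889
d = (-5, -18);  v_rel = (-9, 11),  |v_rel|² = 202
v_rel×d = (-9)·(-18) − (11)·(-5) = 217
since m = R²·202 − 217²:  R² = (47089 + -26889) / 202 = 100
R = √100 = 10  ⇒  r_B = 10 − 8 = 2

rB=2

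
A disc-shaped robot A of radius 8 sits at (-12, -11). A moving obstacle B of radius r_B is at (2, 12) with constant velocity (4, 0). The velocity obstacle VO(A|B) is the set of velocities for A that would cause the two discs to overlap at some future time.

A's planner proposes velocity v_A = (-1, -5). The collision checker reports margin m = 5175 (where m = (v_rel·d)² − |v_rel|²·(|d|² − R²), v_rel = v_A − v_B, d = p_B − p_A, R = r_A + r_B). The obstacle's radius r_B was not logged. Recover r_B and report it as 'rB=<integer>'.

m = 5175
d = (14, 23);  v_rel = (-5, -5),  |v_rel|² = 50
v_rel×d = (-5)·(23) − (-5)·(14) = -45
since m = R²·50 − (-45)²:  R² = (2025 + 5175) / 50 = 144
R = √144 = 12  ⇒  r_B = 12 − 8 = 4

rB=4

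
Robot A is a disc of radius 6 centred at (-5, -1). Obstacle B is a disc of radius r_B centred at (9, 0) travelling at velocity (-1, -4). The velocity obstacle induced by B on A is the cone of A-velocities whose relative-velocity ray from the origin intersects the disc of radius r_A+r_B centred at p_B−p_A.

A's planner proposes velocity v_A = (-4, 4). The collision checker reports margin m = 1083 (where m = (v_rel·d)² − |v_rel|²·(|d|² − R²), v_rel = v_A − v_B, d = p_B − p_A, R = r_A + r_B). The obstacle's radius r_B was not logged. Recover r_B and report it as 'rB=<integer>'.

m = 1083
d = (14, 1);  v_rel = (-3, 8),  |v_rel|² = 73
v_rel×d = (-3)·(1) − (8)·(14) = -115
since m = R²·73 − (-115)²:  R² = (13225 + 1083) / 73 = 196
R = √196 = 14  ⇒  r_B = 14 − 6 = 8

rB=8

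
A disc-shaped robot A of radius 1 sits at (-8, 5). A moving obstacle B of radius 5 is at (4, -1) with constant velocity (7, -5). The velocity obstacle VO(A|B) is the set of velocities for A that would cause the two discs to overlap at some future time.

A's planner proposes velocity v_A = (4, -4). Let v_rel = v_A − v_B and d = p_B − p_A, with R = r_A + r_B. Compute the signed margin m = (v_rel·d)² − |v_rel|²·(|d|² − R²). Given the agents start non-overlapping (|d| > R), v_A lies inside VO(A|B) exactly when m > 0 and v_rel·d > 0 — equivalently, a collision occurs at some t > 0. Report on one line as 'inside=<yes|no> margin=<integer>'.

d = (12, -6),  |d|² = 180;  R = 1+5 = 6,  c = 180−6² = 144
v_rel = (-3, 1),  |v_rel|² = 10;  v_rel·d = (-3)·(12) + (1)·(-6) = -42
10·t² + 84·t + 144 = 0  ⇒  m = (-42)² − 10·144 = 324
m = 324 > 0,  v_rel·d = -42 < 0  ⇒  outside

inside=no margin=324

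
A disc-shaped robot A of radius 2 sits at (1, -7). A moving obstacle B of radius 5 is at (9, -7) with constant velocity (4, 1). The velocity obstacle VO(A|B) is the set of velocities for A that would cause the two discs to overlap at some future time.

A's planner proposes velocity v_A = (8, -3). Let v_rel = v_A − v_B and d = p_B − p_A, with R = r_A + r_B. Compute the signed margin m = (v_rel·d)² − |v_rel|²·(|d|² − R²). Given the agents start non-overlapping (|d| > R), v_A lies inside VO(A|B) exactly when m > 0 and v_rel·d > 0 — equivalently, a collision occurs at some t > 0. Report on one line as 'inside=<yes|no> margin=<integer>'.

d = (8, 0),  |d|² = 64;  R = 2+5 = 7,  c = 64−7² = 15
v_rel = (4, -4),  |v_rel|² = 32;  v_rel·d = (4)·(8) + (-4)·(0) = 32
32·t² − 64·t + 15 = 0  ⇒  m = 32² − 32·15 = 544
m = 544 > 0,  v_rel·d = 32 > 0  ⇒  inside

inside=yes margin=544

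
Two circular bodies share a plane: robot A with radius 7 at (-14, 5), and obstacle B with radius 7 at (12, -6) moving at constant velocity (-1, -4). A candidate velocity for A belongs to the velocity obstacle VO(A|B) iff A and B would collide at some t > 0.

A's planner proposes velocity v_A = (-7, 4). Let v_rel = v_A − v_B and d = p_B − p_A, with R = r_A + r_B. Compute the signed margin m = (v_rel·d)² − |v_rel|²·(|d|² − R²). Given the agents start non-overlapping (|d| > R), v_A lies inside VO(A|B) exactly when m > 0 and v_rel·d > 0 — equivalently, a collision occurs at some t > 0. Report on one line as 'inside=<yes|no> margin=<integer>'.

d = (26, -11),  |d|² = 797;  R = 7+7 = 14,  c = 797−14² = 601
v_rel = (-6, 8),  |v_rel|² = 100;  v_rel·d = (-6)·(26) + (8)·(-11) = -244
100·t² + 488·t + 601 = 0  ⇒  m = (-244)² − 100·601 = -564
m = -564 < 0,  v_rel·d = -244 < 0  ⇒  outside

inside=no margin=-564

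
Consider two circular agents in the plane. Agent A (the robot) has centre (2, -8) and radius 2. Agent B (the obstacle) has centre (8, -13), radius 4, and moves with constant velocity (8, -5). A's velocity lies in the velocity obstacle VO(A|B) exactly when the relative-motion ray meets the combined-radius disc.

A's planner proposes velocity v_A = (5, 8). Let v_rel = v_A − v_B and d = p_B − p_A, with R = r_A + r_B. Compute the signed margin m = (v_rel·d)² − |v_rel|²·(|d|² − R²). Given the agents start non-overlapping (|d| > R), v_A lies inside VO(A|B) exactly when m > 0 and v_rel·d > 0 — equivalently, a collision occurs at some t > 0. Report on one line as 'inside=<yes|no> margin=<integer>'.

d = (6, -5),  |d|² = 61;  R = 2+4 = 6,  c = 61−6² = 25
v_rel = (-3, 13),  |v_rel|² = 178;  v_rel·d = (-3)·(6) + (13)·(-5) = -83
178·t² + 166·t + 25 = 0  ⇒  m = (-83)² − 178·25 = 2439
m = 2439 > 0,  v_rel·d = -83 < 0  ⇒  outside

inside=no margin=2439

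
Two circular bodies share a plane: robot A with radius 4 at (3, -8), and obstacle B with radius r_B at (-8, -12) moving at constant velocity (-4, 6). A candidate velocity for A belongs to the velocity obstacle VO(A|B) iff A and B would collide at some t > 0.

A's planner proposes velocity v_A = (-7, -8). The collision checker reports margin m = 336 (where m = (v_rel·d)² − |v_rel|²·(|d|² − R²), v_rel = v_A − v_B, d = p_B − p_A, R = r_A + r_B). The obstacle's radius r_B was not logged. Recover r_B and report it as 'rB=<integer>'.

m = 336
d = (-11, -4);  v_rel = (-3, -14),  |v_rel|² = 205
v_rel×d = (-3)·(-4) − (-14)·(-11) = -142
since m = R²·205 − (-142)²:  R² = (20164 + 336) / 205 = 100
R = √100 = 10  ⇒  r_B = 10 − 4 = 6

rB=6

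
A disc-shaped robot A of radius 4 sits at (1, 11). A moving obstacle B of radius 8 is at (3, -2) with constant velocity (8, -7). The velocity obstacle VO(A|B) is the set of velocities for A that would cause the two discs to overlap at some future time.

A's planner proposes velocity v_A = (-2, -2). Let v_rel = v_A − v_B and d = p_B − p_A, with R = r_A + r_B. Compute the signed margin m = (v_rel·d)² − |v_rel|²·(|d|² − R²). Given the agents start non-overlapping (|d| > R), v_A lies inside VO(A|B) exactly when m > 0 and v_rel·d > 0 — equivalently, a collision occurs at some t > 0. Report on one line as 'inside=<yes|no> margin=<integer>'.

d = (2, -13),  |d|² = 173;  R = 4+8 = 12,  c = 173−12² = 29
v_rel = (-10, 5),  |v_rel|² = 125;  v_rel·d = (-10)·(2) + (5)·(-13) = -85
125·t² + 170·t + 29 = 0  ⇒  m = (-85)² − 125·29 = 3600
m = 3600 > 0,  v_rel·d = -85 < 0  ⇒  outside

inside=no margin=3600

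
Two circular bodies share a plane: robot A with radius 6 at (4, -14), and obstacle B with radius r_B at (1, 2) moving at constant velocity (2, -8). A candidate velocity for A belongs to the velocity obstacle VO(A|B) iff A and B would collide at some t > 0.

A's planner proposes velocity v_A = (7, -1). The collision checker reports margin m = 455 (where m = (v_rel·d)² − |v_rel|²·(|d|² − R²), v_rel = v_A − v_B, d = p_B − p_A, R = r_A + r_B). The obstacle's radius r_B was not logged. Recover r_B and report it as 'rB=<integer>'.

m = 455
d = (-3, 16);  v_rel = (5, 7),  |v_rel|² = 74
v_rel×d = (5)·(16) − (7)·(-3) = 101
since m = R²·74 − 101²:  R² = (10201 + 455) / 74 = 144
R = √144 = 12  ⇒  r_B = 12 − 6 = 6

rB=6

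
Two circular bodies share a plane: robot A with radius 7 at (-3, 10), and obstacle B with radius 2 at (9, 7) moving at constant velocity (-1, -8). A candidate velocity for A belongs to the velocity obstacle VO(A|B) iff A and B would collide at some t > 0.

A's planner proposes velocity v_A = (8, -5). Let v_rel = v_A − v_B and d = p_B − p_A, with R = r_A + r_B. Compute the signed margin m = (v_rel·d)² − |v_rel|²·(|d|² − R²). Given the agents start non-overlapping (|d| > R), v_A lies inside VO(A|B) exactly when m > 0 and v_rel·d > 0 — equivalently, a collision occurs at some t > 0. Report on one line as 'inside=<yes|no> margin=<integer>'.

d = (12, -3),  |d|² = 153;  R = 7+2 = 9,  c = 153−9² = 72
v_rel = (9, 3),  |v_rel|² = 90;  v_rel·d = (9)·(12) + (3)·(-3) = 99
90·t² − 198·t + 72 = 0  ⇒  m = 99² − 90·72 = 3321
m = 3321 > 0,  v_rel·d = 99 > 0  ⇒  inside

inside=yes margin=3321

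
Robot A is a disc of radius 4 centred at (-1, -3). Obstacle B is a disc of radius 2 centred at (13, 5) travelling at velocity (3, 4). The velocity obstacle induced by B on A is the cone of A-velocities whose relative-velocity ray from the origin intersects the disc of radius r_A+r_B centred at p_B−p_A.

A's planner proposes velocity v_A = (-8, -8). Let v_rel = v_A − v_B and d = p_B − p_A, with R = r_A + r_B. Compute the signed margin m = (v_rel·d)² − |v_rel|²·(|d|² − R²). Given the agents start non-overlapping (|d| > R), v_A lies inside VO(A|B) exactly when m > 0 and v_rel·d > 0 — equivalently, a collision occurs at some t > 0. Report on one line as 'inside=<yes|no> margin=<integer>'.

d = (14, 8),  |d|² = 260;  R = 4+2 = 6,  c = 260−6² = 224
v_rel = (-11, -12),  |v_rel|² = 265;  v_rel·d = (-11)·(14) + (-12)·(8) = -250
265·t² + 500·t + 224 = 0  ⇒  m = (-250)² − 265·224 = 3140
m = 3140 > 0,  v_rel·d = -250 < 0  ⇒  outside

inside=no margin=3140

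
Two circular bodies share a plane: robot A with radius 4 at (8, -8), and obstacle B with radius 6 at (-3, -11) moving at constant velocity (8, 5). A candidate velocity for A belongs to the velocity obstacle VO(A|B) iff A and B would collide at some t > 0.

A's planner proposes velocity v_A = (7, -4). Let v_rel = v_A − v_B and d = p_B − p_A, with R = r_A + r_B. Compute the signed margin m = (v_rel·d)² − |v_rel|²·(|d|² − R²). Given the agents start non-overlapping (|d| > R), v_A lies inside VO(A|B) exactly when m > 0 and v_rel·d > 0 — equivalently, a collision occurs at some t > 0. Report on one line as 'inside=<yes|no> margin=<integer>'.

d = (-11, -3),  |d|² = 130;  R = 4+6 = 10,  c = 130−10² = 30
v_rel = (-1, -9),  |v_rel|² = 82;  v_rel·d = (-1)·(-11) + (-9)·(-3) = 38
82·t² − 76·t + 30 = 0  ⇒  m = 38² − 82·30 = -1016
m = -1016 < 0,  v_rel·d = 38 > 0  ⇒  outside

inside=no margin=-1016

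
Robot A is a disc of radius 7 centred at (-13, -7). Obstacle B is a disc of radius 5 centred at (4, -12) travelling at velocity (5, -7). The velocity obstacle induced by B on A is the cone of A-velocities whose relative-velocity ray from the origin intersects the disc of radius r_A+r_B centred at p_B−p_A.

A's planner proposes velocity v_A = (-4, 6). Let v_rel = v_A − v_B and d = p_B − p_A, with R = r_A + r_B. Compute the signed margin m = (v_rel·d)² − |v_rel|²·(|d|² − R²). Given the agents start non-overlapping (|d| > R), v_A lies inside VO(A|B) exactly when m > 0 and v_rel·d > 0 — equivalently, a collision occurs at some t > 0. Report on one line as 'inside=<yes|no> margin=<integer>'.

d = (17, -5),  |d|² = 314;  R = 7+5 = 12,  c = 314−12² = 170
v_rel = (-9, 13),  |v_rel|² = 250;  v_rel·d = (-9)·(17) + (13)·(-5) = -218
250·t² + 436·t + 170 = 0  ⇒  m = (-218)² − 250·170 = 5024
m = 5024 > 0,  v_rel·d = -218 < 0  ⇒  outside

inside=no margin=5024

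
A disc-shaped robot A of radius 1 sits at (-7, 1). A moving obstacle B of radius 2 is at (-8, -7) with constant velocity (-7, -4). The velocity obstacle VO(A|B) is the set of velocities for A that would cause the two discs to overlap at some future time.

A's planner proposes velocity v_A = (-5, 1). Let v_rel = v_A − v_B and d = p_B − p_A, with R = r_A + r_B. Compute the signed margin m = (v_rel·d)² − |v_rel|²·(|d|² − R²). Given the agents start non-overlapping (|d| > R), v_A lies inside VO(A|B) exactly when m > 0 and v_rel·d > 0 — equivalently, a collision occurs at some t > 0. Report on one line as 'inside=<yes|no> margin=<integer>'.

d = (-1, -8),  |d|² = 65;  R = 1+2 = 3,  c = 65−3² = 56
v_rel = (2, 5),  |v_rel|² = 29;  v_rel·d = (2)·(-1) + (5)·(-8) = -42
29·t² + 84·t + 56 = 0  ⇒  m = (-42)² − 29·56 = 140
m = 140 > 0,  v_rel·d = -42 < 0  ⇒  outside

inside=no margin=140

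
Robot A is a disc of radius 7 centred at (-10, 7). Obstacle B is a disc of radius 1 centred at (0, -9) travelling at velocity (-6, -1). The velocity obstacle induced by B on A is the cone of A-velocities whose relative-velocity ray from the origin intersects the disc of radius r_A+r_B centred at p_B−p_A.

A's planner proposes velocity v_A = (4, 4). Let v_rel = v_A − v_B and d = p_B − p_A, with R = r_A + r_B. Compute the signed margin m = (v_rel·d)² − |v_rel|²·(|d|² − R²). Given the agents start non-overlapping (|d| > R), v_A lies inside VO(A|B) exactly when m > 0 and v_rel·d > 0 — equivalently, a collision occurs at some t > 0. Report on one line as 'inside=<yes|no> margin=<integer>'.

d = (10, -16),  |d|² = 356;  R = 7+1 = 8,  c = 356−8² = 292
v_rel = (10, 5),  |v_rel|² = 125;  v_rel·d = (10)·(10) + (5)·(-16) = 20
125·t² − 40·t + 292 = 0  ⇒  m = 20² − 125·292 = -36100
m = -36100 < 0,  v_rel·d = 20 > 0  ⇒  outside

inside=no margin=-36100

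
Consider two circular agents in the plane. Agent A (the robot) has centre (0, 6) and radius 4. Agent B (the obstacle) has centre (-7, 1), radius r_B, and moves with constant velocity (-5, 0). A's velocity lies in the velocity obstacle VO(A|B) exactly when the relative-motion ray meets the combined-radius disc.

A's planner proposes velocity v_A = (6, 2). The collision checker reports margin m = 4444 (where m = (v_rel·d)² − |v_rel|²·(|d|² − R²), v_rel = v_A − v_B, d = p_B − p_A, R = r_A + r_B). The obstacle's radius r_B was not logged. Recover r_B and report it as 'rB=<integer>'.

m = 4444
d = (-7, -5);  v_rel = (11, 2),  |v_rel|² = 125
v_rel×d = (11)·(-5) − (2)·(-7) = -41
since m = R²·125 − (-41)²:  R² = (1681 + 4444) / 125 = 49
R = √49 = 7  ⇒  r_B = 7 − 4 = 3

rB=3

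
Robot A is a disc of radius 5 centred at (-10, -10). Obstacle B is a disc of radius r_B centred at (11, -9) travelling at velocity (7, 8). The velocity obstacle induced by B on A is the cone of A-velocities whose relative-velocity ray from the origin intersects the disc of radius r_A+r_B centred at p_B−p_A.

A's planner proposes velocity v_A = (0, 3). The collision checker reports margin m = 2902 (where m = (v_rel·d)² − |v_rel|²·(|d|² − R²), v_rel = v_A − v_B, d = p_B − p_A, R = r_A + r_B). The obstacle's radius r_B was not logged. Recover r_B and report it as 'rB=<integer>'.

m = 2902
d = (21, 1);  v_rel = (-7, -5),  |v_rel|² = 74
v_rel×d = (-7)·(1) − (-5)·(21) = 98
since m = R²·74 − 98²:  R² = (9604 + 2902) / 74 = 169
R = √169 = 13  ⇒  r_B = 13 − 5 = 8

rB=8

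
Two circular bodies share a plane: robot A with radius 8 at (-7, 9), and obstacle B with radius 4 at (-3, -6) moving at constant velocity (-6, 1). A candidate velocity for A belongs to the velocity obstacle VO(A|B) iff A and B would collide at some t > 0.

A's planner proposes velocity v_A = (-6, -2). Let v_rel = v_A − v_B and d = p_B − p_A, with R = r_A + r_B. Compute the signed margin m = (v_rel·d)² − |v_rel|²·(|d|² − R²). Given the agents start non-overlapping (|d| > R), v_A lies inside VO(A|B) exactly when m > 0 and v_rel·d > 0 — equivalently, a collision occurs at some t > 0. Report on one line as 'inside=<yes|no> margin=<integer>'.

d = (4, -15),  |d|² = 241;  R = 8+4 = 12,  c = 241−12² = 97
v_rel = (0, -3),  |v_rel|² = 9;  v_rel·d = (0)·(4) + (-3)·(-15) = 45
9·t² − 90·t + 97 = 0  ⇒  m = 45² − 9·97 = 1152
m = 1152 > 0,  v_rel·d = 45 > 0  ⇒  inside

inside=yes margin=1152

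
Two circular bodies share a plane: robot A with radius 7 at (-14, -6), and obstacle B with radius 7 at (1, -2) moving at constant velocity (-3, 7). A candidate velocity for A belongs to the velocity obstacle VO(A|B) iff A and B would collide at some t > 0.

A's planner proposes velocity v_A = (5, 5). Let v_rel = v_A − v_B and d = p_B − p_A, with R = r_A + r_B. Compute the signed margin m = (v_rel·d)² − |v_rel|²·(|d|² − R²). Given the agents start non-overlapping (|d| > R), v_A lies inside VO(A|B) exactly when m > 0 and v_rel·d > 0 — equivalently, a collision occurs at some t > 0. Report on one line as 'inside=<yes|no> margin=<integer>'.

d = (15, 4),  |d|² = 241;  R = 7+7 = 14,  c = 241−14² = 45
v_rel = (8, -2),  |v_rel|² = 68;  v_rel·d = (8)·(15) + (-2)·(4) = 112
68·t² − 224·t + 45 = 0  ⇒  m = 112² − 68·45 = 9484
m = 9484 > 0,  v_rel·d = 112 > 0  ⇒  inside

inside=yes margin=9484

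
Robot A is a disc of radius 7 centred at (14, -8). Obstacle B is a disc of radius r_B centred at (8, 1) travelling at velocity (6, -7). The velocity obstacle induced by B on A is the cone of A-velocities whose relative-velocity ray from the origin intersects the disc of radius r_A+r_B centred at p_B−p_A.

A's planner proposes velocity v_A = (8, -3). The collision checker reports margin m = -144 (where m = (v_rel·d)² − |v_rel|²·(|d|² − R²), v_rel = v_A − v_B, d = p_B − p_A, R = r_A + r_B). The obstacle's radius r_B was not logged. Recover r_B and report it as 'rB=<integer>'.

m = -144
d = (-6, 9);  v_rel = (2, 4),  |v_rel|² = 20
v_rel×d = (2)·(9) − (4)·(-6) = 42
since m = R²·20 − 42²:  R² = (1764 + -144) / 20 = 81
R = √81 = 9  ⇒  r_B = 9 − 7 = 2

rB=2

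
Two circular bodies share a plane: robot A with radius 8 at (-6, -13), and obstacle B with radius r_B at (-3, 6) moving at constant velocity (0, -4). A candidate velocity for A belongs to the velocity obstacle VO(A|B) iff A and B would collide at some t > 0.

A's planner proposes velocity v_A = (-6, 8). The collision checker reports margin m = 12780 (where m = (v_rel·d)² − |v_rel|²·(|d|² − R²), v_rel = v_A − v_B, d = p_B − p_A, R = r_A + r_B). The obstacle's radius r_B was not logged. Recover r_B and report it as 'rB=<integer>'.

m = 12780
d = (3, 19);  v_rel = (-6, 12),  |v_rel|² = 180
v_rel×d = (-6)·(19) − (12)·(3) = -150
since m = R²·180 − (-150)²:  R² = (22500 + 12780) / 180 = 196
R = √196 = 14  ⇒  r_B = 14 − 8 = 6

rB=6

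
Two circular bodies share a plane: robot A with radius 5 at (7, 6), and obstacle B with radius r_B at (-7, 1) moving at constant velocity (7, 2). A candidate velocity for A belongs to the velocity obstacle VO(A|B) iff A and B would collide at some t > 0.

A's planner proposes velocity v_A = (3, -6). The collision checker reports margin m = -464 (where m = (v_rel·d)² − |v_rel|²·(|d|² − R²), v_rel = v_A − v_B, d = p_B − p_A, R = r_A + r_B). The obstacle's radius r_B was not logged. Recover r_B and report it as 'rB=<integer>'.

m = -464
d = (-14, -5);  v_rel = (-4, -8),  |v_rel|² = 80
v_rel×d = (-4)·(-5) − (-8)·(-14) = -92
since m = R²·80 − (-92)²:  R² = (8464 + -464) / 80 = 100
R = √100 = 10  ⇒  r_B = 10 − 5 = 5

rB=5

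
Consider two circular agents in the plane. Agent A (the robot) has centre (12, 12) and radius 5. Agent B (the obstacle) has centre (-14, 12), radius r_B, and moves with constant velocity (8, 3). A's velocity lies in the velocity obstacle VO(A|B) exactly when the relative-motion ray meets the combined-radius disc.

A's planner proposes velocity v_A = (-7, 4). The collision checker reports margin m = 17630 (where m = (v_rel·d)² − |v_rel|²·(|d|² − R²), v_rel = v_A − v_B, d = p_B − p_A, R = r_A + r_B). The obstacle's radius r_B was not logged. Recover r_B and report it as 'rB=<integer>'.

m = 17630
d = (-26, 0);  v_rel = (-15, 1),  |v_rel|² = 226
v_rel×d = (-15)·(0) − (1)·(-26) = 26
since m = R²·226 − 26²:  R² = (676 + 17630) / 226 = 81
R = √81 = 9  ⇒  r_B = 9 − 5 = 4

rB=4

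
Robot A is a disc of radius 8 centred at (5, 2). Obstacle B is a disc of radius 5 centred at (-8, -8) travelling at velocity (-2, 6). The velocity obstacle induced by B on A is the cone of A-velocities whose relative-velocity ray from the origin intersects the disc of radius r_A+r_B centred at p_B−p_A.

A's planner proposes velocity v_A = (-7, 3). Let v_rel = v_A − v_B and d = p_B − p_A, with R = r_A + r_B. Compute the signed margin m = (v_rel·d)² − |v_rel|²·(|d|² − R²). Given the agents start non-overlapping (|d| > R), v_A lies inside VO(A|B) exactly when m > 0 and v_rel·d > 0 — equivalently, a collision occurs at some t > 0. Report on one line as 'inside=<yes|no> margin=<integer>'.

d = (-13, -10),  |d|² = 269;  R = 8+5 = 13,  c = 269−13² = 100
v_rel = (-5, -3),  |v_rel|² = 34;  v_rel·d = (-5)·(-13) + (-3)·(-10) = 95
34·t² − 190·t + 100 = 0  ⇒  m = 95² − 34·100 = 5625
m = 5625 > 0,  v_rel·d = 95 > 0  ⇒  inside

inside=yes margin=5625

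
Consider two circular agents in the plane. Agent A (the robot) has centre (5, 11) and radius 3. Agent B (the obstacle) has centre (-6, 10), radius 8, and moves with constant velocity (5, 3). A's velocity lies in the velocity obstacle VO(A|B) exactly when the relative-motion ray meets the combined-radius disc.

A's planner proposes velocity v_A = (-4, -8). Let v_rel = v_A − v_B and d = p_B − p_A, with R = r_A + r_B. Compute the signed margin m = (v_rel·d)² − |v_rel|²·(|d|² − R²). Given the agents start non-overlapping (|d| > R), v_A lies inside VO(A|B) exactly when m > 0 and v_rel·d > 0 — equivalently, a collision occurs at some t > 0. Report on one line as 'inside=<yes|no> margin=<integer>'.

d = (-11, -1),  |d|² = 122;  R = 3+8 = 11,  c = 122−11² = 1
v_rel = (-9, -11),  |v_rel|² = 202;  v_rel·d = (-9)·(-11) + (-11)·(-1) = 110
202·t² − 220·t + 1 = 0  ⇒  m = 110² − 202·1 = 11898
m = 11898 > 0,  v_rel·d = 110 > 0  ⇒  inside

inside=yes margin=11898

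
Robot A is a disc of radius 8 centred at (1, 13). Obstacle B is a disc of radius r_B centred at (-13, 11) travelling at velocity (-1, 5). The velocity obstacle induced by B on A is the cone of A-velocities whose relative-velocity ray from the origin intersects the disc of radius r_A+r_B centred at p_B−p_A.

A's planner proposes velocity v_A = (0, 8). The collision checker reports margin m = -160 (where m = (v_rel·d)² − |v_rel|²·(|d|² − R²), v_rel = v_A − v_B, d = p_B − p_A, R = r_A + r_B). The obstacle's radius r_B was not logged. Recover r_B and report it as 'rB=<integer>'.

m = -160
d = (-14, -2);  v_rel = (1, 3),  |v_rel|² = 10
v_rel×d = (1)·(-2) − (3)·(-14) = 40
since m = R²·10 − 40²:  R² = (1600 + -160) / 10 = 144
R = √144 = 12  ⇒  r_B = 12 − 8 = 4

rB=4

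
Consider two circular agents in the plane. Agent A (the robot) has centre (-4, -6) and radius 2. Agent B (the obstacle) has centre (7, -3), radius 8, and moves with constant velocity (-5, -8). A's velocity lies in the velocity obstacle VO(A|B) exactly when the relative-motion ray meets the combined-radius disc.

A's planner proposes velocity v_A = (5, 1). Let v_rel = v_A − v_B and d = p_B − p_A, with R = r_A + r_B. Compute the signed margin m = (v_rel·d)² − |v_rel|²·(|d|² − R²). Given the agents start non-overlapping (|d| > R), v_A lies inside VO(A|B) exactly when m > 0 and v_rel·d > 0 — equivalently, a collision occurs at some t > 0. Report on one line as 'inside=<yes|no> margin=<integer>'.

d = (11, 3),  |d|² = 130;  R = 2+8 = 10,  c = 130−10² = 30
v_rel = (10, 9),  |v_rel|² = 181;  v_rel·d = (10)·(11) + (9)·(3) = 137
181·t² − 274·t + 30 = 0  ⇒  m = 137² − 181·30 = 13339
m = 13339 > 0,  v_rel·d = 137 > 0  ⇒  inside

inside=yes margin=13339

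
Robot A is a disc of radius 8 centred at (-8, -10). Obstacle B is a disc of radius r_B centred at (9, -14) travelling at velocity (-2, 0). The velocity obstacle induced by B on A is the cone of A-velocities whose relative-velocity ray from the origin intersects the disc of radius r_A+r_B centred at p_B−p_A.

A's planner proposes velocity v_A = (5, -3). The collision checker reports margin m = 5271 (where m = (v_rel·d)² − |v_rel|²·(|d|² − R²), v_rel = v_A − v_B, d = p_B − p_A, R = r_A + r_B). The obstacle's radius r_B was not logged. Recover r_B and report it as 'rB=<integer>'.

m = 5271
d = (17, -4);  v_rel = (7, -3),  |v_rel|² = 58
v_rel×d = (7)·(-4) − (-3)·(17) = 23
since m = R²·58 − 23²:  R² = (529 + 5271) / 58 = 100
R = √100 = 10  ⇒  r_B = 10 − 8 = 2

rB=2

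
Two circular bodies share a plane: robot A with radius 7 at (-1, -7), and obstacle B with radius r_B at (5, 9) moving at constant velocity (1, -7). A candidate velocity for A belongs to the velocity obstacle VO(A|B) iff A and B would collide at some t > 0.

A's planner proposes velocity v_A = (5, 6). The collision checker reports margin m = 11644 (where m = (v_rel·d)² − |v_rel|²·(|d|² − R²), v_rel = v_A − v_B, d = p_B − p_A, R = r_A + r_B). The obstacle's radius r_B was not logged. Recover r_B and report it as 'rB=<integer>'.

m = 11644
d = (6, 16);  v_rel = (4, 13),  |v_rel|² = 185
v_rel×d = (4)·(16) − (13)·(6) = -14
since m = R²·185 − (-14)²:  R² = (196 + 11644) / 185 = 64
R = √64 = 8  ⇒  r_B = 8 − 7 = 1

rB=1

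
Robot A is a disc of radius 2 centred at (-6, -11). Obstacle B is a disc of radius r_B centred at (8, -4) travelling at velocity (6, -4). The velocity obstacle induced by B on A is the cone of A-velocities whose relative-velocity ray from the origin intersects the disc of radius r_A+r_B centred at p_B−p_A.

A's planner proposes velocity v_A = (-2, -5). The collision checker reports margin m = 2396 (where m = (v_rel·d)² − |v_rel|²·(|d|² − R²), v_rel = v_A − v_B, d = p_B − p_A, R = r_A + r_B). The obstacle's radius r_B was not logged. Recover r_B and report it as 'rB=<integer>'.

m = 2396
d = (14, 7);  v_rel = (-8, -1),  |v_rel|² = 65
v_rel×d = (-8)·(7) − (-1)·(14) = -42
since m = R²·65 − (-42)²:  R² = (1764 + 2396) / 65 = 64
R = √64 = 8  ⇒  r_B = 8 − 2 = 6

rB=6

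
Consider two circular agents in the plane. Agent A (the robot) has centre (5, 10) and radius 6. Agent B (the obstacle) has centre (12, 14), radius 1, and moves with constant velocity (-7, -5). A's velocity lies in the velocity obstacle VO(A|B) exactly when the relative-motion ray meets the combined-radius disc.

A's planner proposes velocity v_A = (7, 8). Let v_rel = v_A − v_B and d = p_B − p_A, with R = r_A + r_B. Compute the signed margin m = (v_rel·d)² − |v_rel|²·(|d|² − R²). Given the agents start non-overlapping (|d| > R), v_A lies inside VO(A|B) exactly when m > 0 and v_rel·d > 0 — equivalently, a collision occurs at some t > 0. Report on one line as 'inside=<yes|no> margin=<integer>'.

d = (7, 4),  |d|² = 65;  R = 6+1 = 7,  c = 65−7² = 16
v_rel = (14, 13),  |v_rel|² = 365;  v_rel·d = (14)·(7) + (13)·(4) = 150
365·t² − 300·t + 16 = 0  ⇒  m = 150² − 365·16 = 16660
m = 16660 > 0,  v_rel·d = 150 > 0  ⇒  inside

inside=yes margin=16660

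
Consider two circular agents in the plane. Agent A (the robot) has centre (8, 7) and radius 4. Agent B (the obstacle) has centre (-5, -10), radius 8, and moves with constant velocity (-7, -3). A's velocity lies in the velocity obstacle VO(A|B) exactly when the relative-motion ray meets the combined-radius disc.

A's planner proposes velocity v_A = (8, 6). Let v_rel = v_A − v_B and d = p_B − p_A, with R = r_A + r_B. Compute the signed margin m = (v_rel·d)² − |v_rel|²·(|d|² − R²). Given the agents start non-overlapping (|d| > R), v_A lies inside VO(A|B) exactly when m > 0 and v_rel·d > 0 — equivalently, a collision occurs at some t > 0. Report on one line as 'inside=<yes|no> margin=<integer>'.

d = (-13, -17),  |d|² = 458;  R = 4+8 = 12,  c = 458−12² = 314
v_rel = (15, 9),  |v_rel|² = 306;  v_rel·d = (15)·(-13) + (9)·(-17) = -348
306·t² + 696·t + 314 = 0  ⇒  m = (-348)² − 306·314 = 25020
m = 25020 > 0,  v_rel·d = -348 < 0  ⇒  outside

inside=no margin=25020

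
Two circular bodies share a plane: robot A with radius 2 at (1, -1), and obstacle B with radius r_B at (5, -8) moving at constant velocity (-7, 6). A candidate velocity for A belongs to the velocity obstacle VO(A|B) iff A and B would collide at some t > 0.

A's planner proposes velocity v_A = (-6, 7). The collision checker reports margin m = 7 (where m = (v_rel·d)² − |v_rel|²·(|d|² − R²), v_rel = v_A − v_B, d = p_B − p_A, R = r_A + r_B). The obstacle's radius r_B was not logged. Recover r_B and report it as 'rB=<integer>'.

m = 7
d = (4, -7);  v_rel = (1, 1),  |v_rel|² = 2
v_rel×d = (1)·(-7) − (1)·(4) = -11
since m = R²·2 − (-11)²:  R² = (121 + 7) / 2 = 64
R = √64 = 8  ⇒  r_B = 8 − 2 = 6

rB=6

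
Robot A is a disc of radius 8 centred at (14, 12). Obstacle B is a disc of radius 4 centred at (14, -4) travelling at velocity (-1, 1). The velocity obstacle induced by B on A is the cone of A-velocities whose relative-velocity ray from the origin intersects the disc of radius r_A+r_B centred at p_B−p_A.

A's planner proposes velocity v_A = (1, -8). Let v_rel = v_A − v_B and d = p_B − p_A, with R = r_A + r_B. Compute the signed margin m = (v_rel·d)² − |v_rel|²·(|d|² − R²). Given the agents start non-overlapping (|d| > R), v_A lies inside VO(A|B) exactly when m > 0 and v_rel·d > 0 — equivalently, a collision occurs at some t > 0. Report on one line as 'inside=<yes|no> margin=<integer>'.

d = (0, -16),  |d|² = 256;  R = 8+4 = 12,  c = 256−12² = 112
v_rel = (2, -9),  |v_rel|² = 85;  v_rel·d = (2)·(0) + (-9)·(-16) = 144
85·t² − 288·t + 112 = 0  ⇒  m = 144² − 85·112 = 11216
m = 11216 > 0,  v_rel·d = 144 > 0  ⇒  inside

inside=yes margin=11216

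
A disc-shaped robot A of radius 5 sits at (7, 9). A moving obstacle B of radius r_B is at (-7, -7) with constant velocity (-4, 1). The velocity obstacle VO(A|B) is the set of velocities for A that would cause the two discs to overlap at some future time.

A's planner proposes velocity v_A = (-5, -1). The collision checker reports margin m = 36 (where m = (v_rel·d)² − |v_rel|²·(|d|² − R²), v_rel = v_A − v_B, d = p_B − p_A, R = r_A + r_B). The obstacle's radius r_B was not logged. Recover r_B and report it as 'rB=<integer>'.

m = 36
d = (-14, -16);  v_rel = (-1, -2),  |v_rel|² = 5
v_rel×d = (-1)·(-16) − (-2)·(-14) = -12
since m = R²·5 − (-12)²:  R² = (144 + 36) / 5 = 36
R = √36 = 6  ⇒  r_B = 6 − 5 = 1

rB=1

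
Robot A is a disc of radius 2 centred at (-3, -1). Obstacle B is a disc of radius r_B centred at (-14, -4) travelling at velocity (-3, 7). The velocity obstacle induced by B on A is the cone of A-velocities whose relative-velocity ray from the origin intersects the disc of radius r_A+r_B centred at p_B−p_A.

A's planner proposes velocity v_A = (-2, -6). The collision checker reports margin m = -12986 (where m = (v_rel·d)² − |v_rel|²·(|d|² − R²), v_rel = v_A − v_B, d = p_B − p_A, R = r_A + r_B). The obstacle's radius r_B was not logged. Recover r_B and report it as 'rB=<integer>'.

m = -12986
d = (-11, -3);  v_rel = (1, -13),  |v_rel|² = 170
v_rel×d = (1)·(-3) − (-13)·(-11) = -146
since m = R²·170 − (-146)²:  R² = (21316 + -12986) / 170 = 49
R = √49 = 7  ⇒  r_B = 7 − 2 = 5

rB=5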